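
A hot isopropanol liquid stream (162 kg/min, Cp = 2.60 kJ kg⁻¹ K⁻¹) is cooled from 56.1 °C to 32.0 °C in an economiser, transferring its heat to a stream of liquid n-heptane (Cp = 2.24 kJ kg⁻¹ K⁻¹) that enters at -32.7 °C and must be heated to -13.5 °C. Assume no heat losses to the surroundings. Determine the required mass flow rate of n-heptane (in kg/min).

ṁ_c = 236 kg/min

Heat released by hot stream: Q = 162 × 2.60 × (56.1 − 32.0) = 10151 kJ/min
Energy balance on cold side (adiabatic exchanger): Q = ṁ_c·Cp_c·(T_c,out − T_c,in)
ṁ_c = 10151 / [2.24 × (-13.5 − -32.7)] = 236.02 kg/min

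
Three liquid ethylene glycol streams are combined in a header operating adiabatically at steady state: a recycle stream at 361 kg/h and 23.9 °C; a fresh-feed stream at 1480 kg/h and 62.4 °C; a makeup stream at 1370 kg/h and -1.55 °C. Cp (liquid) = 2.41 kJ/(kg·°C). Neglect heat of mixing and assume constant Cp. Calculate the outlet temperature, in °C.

T_out = 30.8 °C

Energy balance with Q = 0: Σ ṁᵢCp,ᵢ(T_out − Tᵢ) = 0
T_out = Σ ṁᵢCp,ᵢTᵢ / Σ ṁᵢCp,ᵢ
      = 238240 / 7738.5 = 30.787 °C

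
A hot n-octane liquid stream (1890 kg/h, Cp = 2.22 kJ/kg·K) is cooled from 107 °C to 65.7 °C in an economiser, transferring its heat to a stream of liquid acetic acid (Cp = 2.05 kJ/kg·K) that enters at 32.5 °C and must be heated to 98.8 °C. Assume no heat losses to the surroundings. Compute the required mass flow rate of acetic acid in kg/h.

Heat released by hot stream: Q = 1890 × 2.22 × (107 − 65.7) = 173290 kJ/h
Energy balance on cold side (adiabatic exchanger): Q = ṁ_c·Cp_c·(T_c,out − T_c,in)
ṁ_c = 173290 / [2.05 × (98.8 − 32.5)] = 1275 kg/h

ṁ_c = 1270 kg/h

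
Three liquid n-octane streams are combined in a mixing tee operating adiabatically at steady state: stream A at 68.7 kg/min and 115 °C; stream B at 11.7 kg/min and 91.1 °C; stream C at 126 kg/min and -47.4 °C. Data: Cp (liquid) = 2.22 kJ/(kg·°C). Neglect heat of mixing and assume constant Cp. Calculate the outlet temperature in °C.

No heat crosses the boundary, so H_out = H_in.
T_out = Σ ṁᵢCp,ᵢTᵢ / Σ ṁᵢCp,ᵢ
      = 6646.6 / 458.21 = 14.506 °C

T_out = 14.5 °C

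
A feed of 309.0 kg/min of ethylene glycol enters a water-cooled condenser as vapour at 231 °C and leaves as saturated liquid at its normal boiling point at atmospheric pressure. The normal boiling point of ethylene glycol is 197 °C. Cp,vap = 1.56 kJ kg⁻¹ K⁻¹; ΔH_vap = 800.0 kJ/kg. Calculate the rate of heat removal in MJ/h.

Q_c = 15800 MJ/h

vapour 231→197 °C: -53.04 kJ/kg
condensation at 197 °C: -800 kJ/kg
Δh = -53.04 + -800 = -853.04 kJ/kg
Q = ṁ·Δh = 309.0 kg/min × -853.04 kJ/kg = -263590 kJ/min
|Q| = 4393.2 kW = 15815 MJ/h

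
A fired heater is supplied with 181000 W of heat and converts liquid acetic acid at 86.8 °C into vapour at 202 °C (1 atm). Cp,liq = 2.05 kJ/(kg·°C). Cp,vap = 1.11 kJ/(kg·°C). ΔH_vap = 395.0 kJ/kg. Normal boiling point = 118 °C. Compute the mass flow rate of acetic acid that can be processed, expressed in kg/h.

ṁ = 1180 kg/h

Δh = 2.05×(118−86.8) + 395.0 + 1.11×(202−118) = 552.2 kJ/kg
Q = 181000 W = 181 kJ/s = 651600 kJ/h
ṁ = Q/Δh = 651600 / 552.2 = 1180 kg/h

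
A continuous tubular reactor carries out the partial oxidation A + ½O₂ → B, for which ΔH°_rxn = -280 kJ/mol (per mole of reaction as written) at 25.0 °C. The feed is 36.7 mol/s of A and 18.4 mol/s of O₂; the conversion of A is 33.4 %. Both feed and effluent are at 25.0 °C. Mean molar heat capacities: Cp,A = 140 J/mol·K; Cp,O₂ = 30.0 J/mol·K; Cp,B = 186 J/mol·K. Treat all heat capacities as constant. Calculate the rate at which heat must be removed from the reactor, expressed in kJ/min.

Extent of reaction ξ = 0.334 × 36.7 = 12.258 mol/s
Reaction term: ξ·ΔH°_rxn = 12.258 × -280 = -3432.2 kJ/s
Q = ΔH = -3432.2 kJ/s = -3432.2 kW
Heat removed = 205930 kJ/min

Q_out = 206000 kJ/min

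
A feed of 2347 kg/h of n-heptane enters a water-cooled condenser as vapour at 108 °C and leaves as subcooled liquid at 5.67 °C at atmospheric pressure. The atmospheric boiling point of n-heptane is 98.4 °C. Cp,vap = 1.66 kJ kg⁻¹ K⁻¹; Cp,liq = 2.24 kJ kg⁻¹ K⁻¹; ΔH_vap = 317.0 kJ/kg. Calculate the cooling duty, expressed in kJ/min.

vapour 108→98.4 °C: -15.936 kJ/kg
condensation at 98.4 °C: -317 kJ/kg
liquid 98.4→5.67 °C: -207.72 kJ/kg
Δh = -15.936 + -317 + -207.72 = -540.65 kJ/kg
Q = ṁ·Δh = 2347 kg/h × -540.65 kJ/kg = -1.2689e+06 kJ/h
|Q| = 352.47 kW = 21148 kJ/min

Q_c = 21100 kJ/min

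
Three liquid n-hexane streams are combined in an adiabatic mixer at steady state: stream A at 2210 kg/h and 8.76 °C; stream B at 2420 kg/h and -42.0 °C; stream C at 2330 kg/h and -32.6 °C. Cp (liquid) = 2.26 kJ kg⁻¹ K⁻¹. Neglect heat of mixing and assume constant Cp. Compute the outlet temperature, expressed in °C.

T_out = -22.7 °C

Adiabatic, steady state ⇒ Σ ṁᵢCp,ᵢ(T_out − Tᵢ) = 0
Σ ṁᵢCp,ᵢTᵢ = 2210×2.26×8.76 + 2420×2.26×-42.0 + 2330×2.26×-32.6 = -357620
Σ ṁᵢCp,ᵢ = 2210×2.26 + 2420×2.26 + 2330×2.26 = 15730
T_out = -357620 / 15730 = -22.735 °C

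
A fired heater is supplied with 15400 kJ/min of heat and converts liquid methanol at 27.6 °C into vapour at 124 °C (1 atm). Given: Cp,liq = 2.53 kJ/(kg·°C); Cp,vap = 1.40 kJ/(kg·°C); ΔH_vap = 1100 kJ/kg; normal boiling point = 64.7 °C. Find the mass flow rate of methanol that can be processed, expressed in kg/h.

ṁ = 724 kg/h

Δh = 2.53×(64.7−27.6) + 1100 + 1.40×(124−64.7) = 1276.9 kJ/kg
Q = 15400 kJ/min = 256.67 kJ/s = 924000 kJ/h
ṁ = Q/Δh = 924000 / 1276.9 = 723.64 kg/h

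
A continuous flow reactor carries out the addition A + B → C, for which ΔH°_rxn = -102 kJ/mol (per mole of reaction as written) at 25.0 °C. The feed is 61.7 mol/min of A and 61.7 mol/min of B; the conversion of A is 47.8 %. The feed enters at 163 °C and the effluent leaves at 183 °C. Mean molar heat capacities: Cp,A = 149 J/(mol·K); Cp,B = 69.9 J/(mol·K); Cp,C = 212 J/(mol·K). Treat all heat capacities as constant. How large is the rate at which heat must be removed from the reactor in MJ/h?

Extent of reaction ξ = 0.478 × 61.7 = 29.493 mol/min
Reaction term: ξ·ΔH°_rxn = 29.493 × -102 = -3008.2 kJ/min
Sensible, feed 163→25 °C: -1863.8 kJ/min
Outlet flows (mol/min): A 32.207, B 32.207, C 29.493
Sensible, products 25→183 °C: 2101.8 kJ/min
Q = ΔH = -2770.3 kJ/min = -46.171 kW
Heat removed = 166.22 MJ/h

Q_out = 166 MJ/h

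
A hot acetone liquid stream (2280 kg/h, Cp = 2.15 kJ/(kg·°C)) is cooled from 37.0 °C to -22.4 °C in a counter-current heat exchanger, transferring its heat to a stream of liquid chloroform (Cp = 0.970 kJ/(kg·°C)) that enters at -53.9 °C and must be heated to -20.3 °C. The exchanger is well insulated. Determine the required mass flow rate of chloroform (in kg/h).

ṁ_c = 8930 kg/h

Heat released by hot stream: Q = 2280 × 2.15 × (37.0 − -22.4) = 291180 kJ/h
Energy balance on cold side (adiabatic exchanger): Q = ṁ_c·Cp_c·(T_c,out − T_c,in)
ṁ_c = 291180 / [0.970 × (-20.3 − -53.9)] = 8934.1 kg/h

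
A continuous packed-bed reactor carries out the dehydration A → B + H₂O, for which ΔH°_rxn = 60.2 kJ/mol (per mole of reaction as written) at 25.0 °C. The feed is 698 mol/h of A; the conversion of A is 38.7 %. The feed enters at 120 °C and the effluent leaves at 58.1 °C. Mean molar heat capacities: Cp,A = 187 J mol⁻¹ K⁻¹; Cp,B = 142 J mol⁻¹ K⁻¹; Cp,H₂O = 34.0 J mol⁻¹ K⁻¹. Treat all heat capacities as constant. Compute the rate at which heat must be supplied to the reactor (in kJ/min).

Extent of reaction ξ = 0.387 × 698 = 270.13 mol/h
Reaction term: ξ·ΔH°_rxn = 270.13 × 60.2 = 16262 kJ/h
Sensible, feed 120→25 °C: -12400 kJ/h
Outlet flows (mol/h): A 427.87, B 270.13, H₂O 270.13
Sensible, products 25→58.1 °C: 4222.1 kJ/h
Q = ΔH = 8083.7 kJ/h = 2.2455 kW
Heat supplied = 134.73 kJ/min

Q_in = 135 kJ/min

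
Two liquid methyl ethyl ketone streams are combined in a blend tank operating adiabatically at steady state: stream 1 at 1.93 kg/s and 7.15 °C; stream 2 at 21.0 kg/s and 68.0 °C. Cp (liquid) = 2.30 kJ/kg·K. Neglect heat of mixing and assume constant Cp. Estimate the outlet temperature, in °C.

T_out = 62.9 °C

Adiabatic, steady state ⇒ Σ ṁᵢCp,ᵢ(T_out − Tᵢ) = 0
T_out = Σ ṁᵢCp,ᵢTᵢ / Σ ṁᵢCp,ᵢ
      = 3316.1 / 52.739 = 62.878 °C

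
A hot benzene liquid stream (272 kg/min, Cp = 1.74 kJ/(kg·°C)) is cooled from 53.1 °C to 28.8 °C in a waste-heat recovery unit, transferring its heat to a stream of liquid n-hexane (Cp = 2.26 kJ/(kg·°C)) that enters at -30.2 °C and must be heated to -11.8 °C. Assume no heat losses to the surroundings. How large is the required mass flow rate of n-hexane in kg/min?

ṁ_c = 277 kg/min

Heat released by hot stream: Q = 272 × 1.74 × (53.1 − 28.8) = 11501 kJ/min
Energy balance on cold side (adiabatic exchanger): Q = ṁ_c·Cp_c·(T_c,out − T_c,in)
ṁ_c = 11501 / [2.26 × (-11.8 − -30.2)] = 276.57 kg/min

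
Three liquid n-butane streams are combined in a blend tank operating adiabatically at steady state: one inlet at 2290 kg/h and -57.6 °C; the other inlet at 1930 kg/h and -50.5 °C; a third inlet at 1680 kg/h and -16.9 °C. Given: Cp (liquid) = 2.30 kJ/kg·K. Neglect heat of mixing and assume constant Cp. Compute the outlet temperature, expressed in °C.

T_out = -43.7 °C

Energy balance with Q = 0: Σ ṁᵢCp,ᵢ(T_out − Tᵢ) = 0
T_out = Σ ṁᵢCp,ᵢTᵢ / Σ ṁᵢCp,ᵢ
      = -592850 / 13570 = -43.688 °C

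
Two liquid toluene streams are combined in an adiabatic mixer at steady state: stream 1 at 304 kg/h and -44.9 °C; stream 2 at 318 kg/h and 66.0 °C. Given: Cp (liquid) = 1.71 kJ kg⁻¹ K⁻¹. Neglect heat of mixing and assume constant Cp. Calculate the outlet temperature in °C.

No heat crosses the boundary, so H_out = H_in.
Σ ṁᵢCp,ᵢTᵢ = 304×1.71×-44.9 + 318×1.71×66.0 = 12549
Σ ṁᵢCp,ᵢ = 304×1.71 + 318×1.71 = 1063.6
T_out = 12549 / 1063.6 = 11.798 °C

T_out = 11.8 °C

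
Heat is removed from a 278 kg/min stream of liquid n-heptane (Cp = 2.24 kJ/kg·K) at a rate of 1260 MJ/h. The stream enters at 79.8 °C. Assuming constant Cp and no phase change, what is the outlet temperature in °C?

T_out = 46.1 °C

Q = 1260 MJ/h = 21000 kJ/min
ΔT = Q/(ṁ·Cp) = 21000/(278×2.24) = 33.723 K
T_out = 79.8 − 33.723 = 46.077 °C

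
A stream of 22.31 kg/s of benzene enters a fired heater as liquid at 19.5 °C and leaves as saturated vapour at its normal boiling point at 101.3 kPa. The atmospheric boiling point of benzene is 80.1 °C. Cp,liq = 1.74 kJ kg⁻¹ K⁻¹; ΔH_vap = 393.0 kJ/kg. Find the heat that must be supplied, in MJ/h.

liquid 19.5→80.1 °C: 105.44 kJ/kg
vaporisation at 80.1 °C: 393 kJ/kg
Δh = 105.44 + 393 = 498.44 kJ/kg
Q = ṁ·Δh = 22.31 kg/s × 498.44 kJ/kg = 11120 kJ/s
|Q| = 11120 kW = 40033 MJ/h

Q = 40000 MJ/h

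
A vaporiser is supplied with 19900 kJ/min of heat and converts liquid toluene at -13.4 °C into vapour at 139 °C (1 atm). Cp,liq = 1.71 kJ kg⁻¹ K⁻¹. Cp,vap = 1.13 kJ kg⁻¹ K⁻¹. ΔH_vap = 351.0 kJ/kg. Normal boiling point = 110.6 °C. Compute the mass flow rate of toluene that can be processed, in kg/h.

ṁ = 2010 kg/h

Δh = 1.71×(110.6−-13.4) + 351.0 + 1.13×(139−110.6) = 595.13 kJ/kg
Q = 19900 kJ/min = 331.67 kJ/s = 1.194e+06 kJ/h
ṁ = Q/Δh = 1.194e+06 / 595.13 = 2006.3 kg/h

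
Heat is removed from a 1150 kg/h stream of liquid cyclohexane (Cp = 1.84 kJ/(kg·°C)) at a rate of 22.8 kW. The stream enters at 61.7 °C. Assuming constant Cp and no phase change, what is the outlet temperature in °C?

T_out = 22.9 °C

Q = 22.8 kW = 82080 kJ/h
ΔT = Q/(ṁ·Cp) = 82080/(1150×1.84) = 38.79 K
T_out = 61.7 − 38.79 = 22.91 °C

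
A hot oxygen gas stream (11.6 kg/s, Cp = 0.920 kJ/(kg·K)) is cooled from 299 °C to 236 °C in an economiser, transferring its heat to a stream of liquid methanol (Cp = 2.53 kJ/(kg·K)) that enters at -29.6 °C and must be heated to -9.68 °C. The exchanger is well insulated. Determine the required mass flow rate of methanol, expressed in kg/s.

ṁ_c = 13.3 kg/s

Heat released by hot stream: Q = 11.6 × 0.920 × (299 − 236) = 672.34 kJ/s
Energy balance on cold side (adiabatic exchanger): Q = ṁ_c·Cp_c·(T_c,out − T_c,in)
ṁ_c = 672.34 / [2.53 × (-9.68 − -29.6)] = 13.341 kg/s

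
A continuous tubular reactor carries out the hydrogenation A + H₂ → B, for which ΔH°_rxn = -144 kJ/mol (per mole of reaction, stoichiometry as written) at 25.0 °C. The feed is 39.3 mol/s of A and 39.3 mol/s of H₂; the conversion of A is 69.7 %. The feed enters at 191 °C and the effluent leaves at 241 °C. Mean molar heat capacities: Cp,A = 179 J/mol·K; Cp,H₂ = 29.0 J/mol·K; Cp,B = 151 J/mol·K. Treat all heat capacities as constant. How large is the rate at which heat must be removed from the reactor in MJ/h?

Extent of reaction ξ = 0.697 × 39.3 = 27.392 mol/s
Reaction term: ξ·ΔH°_rxn = 27.392 × -144 = -3944.5 kJ/s
Sensible, feed 191→25 °C: -1357 kJ/s
Outlet flows (mol/s): A 11.908, H₂ 11.908, B 27.392
Sensible, products 25→241 °C: 1428.4 kJ/s
Q = ΔH = -3873 kJ/s = -3873 kW
Heat removed = 13943 MJ/h

Q_out = 13900 MJ/h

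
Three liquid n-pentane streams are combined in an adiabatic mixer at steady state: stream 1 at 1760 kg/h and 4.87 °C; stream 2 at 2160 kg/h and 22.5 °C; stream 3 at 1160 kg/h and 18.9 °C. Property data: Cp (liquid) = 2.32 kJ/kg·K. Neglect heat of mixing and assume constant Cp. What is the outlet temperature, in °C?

T_out = 15.6 °C

Adiabatic, steady state ⇒ Σ ṁᵢCp,ᵢ(T_out − Tᵢ) = 0
T_out = Σ ṁᵢCp,ᵢTᵢ / Σ ṁᵢCp,ᵢ
      = 183500 / 11786 = 15.57 °C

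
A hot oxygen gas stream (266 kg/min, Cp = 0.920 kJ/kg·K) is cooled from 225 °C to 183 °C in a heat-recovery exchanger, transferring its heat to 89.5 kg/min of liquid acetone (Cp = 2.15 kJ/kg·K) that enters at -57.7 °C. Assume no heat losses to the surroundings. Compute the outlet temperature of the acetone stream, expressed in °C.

Heat released by hot stream: Q = 266 × 0.920 × (225 − 183) = 10278 kJ/min
Energy balance on cold side (adiabatic exchanger): Q = ṁ_c·Cp_c·(T_c,out − T_c,in)
T_c,out = -57.7 + 10278/(89.5 × 2.15) = -4.2857 °C

T_c,out = -4.29 °C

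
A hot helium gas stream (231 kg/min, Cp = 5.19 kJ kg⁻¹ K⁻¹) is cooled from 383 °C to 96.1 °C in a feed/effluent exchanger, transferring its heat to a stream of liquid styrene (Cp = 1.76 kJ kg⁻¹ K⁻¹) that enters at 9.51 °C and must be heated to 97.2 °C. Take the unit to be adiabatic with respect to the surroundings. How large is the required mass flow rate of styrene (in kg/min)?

Heat released by hot stream: Q = 231 × 5.19 × (383 − 96.1) = 343960 kJ/min
Energy balance on cold side (adiabatic exchanger): Q = ṁ_c·Cp_c·(T_c,out − T_c,in)
ṁ_c = 343960 / [1.76 × (97.2 − 9.51)] = 2228.7 kg/min

ṁ_c = 2230 kg/min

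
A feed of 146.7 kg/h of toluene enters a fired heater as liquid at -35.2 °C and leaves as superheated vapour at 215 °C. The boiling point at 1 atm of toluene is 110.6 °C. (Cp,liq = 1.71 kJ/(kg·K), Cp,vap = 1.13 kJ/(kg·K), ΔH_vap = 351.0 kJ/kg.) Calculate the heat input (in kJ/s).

liquid -35.2→110.6 °C: 249.32 kJ/kg
vaporisation at 110.6 °C: 351 kJ/kg
vapour 110.6→215 °C: 117.97 kJ/kg
Δh = 249.32 + 351 + 117.97 = 718.29 kJ/kg
Q = ṁ·Δh = 146.7 kg/h × 718.29 kJ/kg = 105370 kJ/h
|Q| = 29.27 kW

Q = 29.3 kJ/s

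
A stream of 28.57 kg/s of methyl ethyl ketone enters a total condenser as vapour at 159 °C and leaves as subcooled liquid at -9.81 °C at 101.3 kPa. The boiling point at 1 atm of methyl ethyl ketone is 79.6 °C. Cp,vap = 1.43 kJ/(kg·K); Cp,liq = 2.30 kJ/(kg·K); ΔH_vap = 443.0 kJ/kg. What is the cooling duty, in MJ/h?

Q_c = 78400 MJ/h

vapour 159→79.6 °C: -113.54 kJ/kg
condensation at 79.6 °C: -443 kJ/kg
liquid 79.6→-9.81 °C: -205.64 kJ/kg
Δh = -113.54 + -443 + -205.64 = -762.18 kJ/kg
Q = ṁ·Δh = 28.57 kg/s × -762.18 kJ/kg = -21776 kJ/s
|Q| = 21776 kW = 78392 MJ/h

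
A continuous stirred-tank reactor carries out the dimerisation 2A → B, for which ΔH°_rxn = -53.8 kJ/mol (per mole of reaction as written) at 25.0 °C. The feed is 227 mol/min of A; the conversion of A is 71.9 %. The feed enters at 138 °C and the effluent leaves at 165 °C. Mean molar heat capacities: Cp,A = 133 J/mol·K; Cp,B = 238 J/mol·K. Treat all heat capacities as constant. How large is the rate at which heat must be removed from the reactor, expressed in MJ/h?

Q_out = 234 MJ/h

Extent of reaction ξ = 0.719 × 227 / 2 = 81.606 mol/min
Reaction term: ξ·ΔH°_rxn = 81.606 × -53.8 = -4390.4 kJ/min
Sensible, feed 138→25 °C: -3411.6 kJ/min
Outlet flows (mol/min): A 63.787, B 81.606
Sensible, products 25→165 °C: 3906.8 kJ/min
Q = ΔH = -3895.2 kJ/min = -64.92 kW
Heat removed = 233.71 MJ/h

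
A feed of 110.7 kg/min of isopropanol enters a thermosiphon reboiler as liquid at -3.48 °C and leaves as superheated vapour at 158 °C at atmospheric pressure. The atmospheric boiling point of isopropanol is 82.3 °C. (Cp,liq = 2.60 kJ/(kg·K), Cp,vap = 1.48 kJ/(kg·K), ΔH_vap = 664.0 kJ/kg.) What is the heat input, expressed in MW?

Q = 1.84 MW

liquid -3.48→82.3 °C: 223.03 kJ/kg
vaporisation at 82.3 °C: 664 kJ/kg
vapour 82.3→158 °C: 112.04 kJ/kg
Δh = 223.03 + 664 + 112.04 = 999.06 kJ/kg
Q = ṁ·Δh = 110.7 kg/min × 999.06 kJ/kg = 110600 kJ/min
|Q| = 1843.3 kW = 1.8433 MW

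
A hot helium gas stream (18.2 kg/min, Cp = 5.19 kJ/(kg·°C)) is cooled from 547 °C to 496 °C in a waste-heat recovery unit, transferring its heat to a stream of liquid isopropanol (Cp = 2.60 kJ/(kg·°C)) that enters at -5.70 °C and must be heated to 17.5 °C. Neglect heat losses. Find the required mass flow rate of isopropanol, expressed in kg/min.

ṁ_c = 79.9 kg/min

Heat released by hot stream: Q = 18.2 × 5.19 × (547 − 496) = 4817.4 kJ/min
Energy balance on cold side (adiabatic exchanger): Q = ṁ_c·Cp_c·(T_c,out − T_c,in)
ṁ_c = 4817.4 / [2.60 × (17.5 − -5.70)] = 79.863 kg/min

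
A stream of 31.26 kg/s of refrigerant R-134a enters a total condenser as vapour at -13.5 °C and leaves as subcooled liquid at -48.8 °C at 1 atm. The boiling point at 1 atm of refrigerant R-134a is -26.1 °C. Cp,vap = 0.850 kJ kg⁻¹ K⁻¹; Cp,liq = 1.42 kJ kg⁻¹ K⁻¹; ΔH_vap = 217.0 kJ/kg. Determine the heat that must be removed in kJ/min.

Q_c = 488000 kJ/min

vapour -13.5→-26.1 °C: -10.71 kJ/kg
condensation at -26.1 °C: -217 kJ/kg
liquid -26.1→-48.8 °C: -32.234 kJ/kg
Δh = -10.71 + -217 + -32.234 = -259.94 kJ/kg
Q = ṁ·Δh = 31.26 kg/s × -259.94 kJ/kg = -8125.8 kJ/s
|Q| = 8125.8 kW = 487550 kJ/min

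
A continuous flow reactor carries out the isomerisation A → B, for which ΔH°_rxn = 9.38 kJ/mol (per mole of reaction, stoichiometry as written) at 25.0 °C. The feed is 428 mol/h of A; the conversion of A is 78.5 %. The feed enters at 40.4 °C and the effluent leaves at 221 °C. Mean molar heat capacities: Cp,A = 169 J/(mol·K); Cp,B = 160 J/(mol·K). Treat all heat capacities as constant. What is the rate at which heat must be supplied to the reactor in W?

Extent of reaction ξ = 0.785 × 428 = 335.98 mol/h
Reaction term: ξ·ΔH°_rxn = 335.98 × 9.38 = 3151.5 kJ/h
Sensible, feed 40.4→25 °C: -1113.9 kJ/h
Outlet flows (mol/h): A 92.02, B 335.98
Sensible, products 25→221 °C: 13584 kJ/h
Q = ΔH = 15622 kJ/h = 4.3394 kW
Heat supplied = 4339.4 W

Q_in = 4340 W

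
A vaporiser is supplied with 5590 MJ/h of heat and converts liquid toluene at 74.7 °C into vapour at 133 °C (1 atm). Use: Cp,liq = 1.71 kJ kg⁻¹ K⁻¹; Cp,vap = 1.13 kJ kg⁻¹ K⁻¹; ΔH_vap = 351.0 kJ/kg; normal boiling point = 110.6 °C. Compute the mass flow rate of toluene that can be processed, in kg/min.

Δh = 1.71×(110.6−74.7) + 351.0 + 1.13×(133−110.6) = 437.7 kJ/kg
Q = 5590 MJ/h = 1552.8 kJ/s = 93167 kJ/min
ṁ = Q/Δh = 93167 / 437.7 = 212.85 kg/min

ṁ = 213 kg/min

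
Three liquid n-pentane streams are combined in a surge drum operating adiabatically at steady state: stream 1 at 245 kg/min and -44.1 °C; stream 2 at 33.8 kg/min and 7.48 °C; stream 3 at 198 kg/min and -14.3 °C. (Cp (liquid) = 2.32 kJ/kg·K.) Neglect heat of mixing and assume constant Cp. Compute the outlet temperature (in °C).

T_out = -28.1 °C

Energy balance with Q = 0: Σ ṁᵢCp,ᵢ(T_out − Tᵢ) = 0
Σ ṁᵢCp,ᵢTᵢ = 245×2.32×-44.1 + 33.8×2.32×7.48 + 198×2.32×-14.3 = -31049
Σ ṁᵢCp,ᵢ = 245×2.32 + 33.8×2.32 + 198×2.32 = 1106.2
T_out = -31049 / 1106.2 = -28.069 °C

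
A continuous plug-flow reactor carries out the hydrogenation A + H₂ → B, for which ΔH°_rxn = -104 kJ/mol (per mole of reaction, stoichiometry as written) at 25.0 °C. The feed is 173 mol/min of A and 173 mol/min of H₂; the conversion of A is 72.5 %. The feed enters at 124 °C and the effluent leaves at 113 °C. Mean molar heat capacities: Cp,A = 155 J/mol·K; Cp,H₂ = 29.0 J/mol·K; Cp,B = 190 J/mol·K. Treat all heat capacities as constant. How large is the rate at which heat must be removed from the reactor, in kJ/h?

Extent of reaction ξ = 0.725 × 173 = 125.42 mol/min
Reaction term: ξ·ΔH°_rxn = 125.42 × -104 = -13044 kJ/min
Sensible, feed 124→25 °C: -3151.4 kJ/min
Outlet flows (mol/min): A 47.575, H₂ 47.575, B 125.42
Sensible, products 25→113 °C: 2867.4 kJ/min
Q = ΔH = -13328 kJ/min = -222.14 kW
Heat removed = 799690 kJ/h

Q_out = 800000 kJ/h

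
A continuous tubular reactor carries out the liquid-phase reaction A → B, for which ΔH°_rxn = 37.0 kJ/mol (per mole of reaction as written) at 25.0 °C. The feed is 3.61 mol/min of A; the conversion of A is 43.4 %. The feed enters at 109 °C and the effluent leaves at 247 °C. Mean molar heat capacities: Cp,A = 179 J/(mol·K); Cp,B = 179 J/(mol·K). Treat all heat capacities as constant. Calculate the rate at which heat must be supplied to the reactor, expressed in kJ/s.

Extent of reaction ξ = 0.434 × 3.61 = 1.5667 mol/min
Reaction term: ξ·ΔH°_rxn = 1.5667 × 37.0 = 57.969 kJ/min
Sensible, feed 109→25 °C: -54.28 kJ/min
Outlet flows (mol/min): A 2.0433, B 1.5667
Sensible, products 25→247 °C: 143.45 kJ/min
Q = ΔH = 147.14 kJ/min = 2.4524 kW
Heat supplied = 2.4524 kJ/s

Q_in = 2.45 kJ/s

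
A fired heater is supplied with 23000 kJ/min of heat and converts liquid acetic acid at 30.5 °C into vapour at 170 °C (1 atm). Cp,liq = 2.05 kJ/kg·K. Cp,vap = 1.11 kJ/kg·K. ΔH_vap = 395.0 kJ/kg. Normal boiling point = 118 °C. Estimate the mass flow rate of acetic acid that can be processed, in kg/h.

Δh = 2.05×(118−30.5) + 395.0 + 1.11×(170−118) = 632.1 kJ/kg
Q = 23000 kJ/min = 383.33 kJ/s = 1.38e+06 kJ/h
ṁ = Q/Δh = 1.38e+06 / 632.1 = 2183.2 kg/h

ṁ = 2180 kg/h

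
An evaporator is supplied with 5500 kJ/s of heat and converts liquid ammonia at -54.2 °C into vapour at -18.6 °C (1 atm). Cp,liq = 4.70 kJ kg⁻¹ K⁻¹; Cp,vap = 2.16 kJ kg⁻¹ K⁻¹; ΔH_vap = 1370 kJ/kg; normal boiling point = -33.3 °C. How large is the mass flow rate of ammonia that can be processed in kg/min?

ṁ = 220 kg/min

Δh = 4.70×(-33.3−-54.2) + 1370 + 2.16×(-18.6−-33.3) = 1500 kJ/kg
Q = 5500 kJ/s = 5500 kJ/s = 330000 kJ/min
ṁ = Q/Δh = 330000 / 1500 = 220 kg/min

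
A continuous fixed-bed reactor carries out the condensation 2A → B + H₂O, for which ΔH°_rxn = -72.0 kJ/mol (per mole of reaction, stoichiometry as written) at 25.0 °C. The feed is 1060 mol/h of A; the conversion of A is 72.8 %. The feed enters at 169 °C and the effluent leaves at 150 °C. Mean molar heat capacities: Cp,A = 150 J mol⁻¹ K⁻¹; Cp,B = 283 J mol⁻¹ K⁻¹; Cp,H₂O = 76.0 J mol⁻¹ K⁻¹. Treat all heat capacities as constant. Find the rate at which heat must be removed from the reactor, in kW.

Q_out = 7.77 kW

Extent of reaction ξ = 0.728 × 1060 / 2 = 385.84 mol/h
Reaction term: ξ·ΔH°_rxn = 385.84 × -72.0 = -27780 kJ/h
Sensible, feed 169→25 °C: -22896 kJ/h
Outlet flows (mol/h): A 288.32, B 385.84, H₂O 385.84
Sensible, products 25→150 °C: 22721 kJ/h
Q = ΔH = -27956 kJ/h = -7.7655 kW
Heat removed = 7.7655 kW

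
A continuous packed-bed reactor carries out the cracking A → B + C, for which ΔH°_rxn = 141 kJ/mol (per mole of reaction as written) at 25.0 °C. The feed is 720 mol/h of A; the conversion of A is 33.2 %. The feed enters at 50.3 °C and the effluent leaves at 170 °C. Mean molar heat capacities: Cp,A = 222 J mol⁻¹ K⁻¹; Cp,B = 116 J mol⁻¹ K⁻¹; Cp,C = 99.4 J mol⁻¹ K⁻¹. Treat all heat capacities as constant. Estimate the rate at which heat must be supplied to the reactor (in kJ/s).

Extent of reaction ξ = 0.332 × 720 = 239.04 mol/h
Reaction term: ξ·ΔH°_rxn = 239.04 × 141 = 33705 kJ/h
Sensible, feed 50.3→25 °C: -4044 kJ/h
Outlet flows (mol/h): A 480.96, B 239.04, C 239.04
Sensible, products 25→170 °C: 22948 kJ/h
Q = ΔH = 52609 kJ/h = 14.614 kW
Heat supplied = 14.614 kJ/s

Q_in = 14.6 kJ/s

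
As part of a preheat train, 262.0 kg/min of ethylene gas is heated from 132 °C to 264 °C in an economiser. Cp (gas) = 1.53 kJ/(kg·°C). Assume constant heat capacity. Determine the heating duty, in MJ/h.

Q = ṁ·Cp·ΔT = 262.0 × 1.53 × (264 − 132) = 52914 kJ/min
Converting: 52914 / 60 s = 881.89 kW
Heating duty = 3174.8 MJ/h

Q = 3170 MJ/h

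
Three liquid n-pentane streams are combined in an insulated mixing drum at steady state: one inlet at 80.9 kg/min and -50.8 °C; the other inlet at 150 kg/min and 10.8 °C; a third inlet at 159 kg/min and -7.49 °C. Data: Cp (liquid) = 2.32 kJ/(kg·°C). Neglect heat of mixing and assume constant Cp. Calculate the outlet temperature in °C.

Energy balance with Q = 0: Σ ṁᵢCp,ᵢ(T_out − Tᵢ) = 0
T_out = Σ ṁᵢCp,ᵢTᵢ / Σ ṁᵢCp,ᵢ
      = -8539.1 / 904.57 = -9.4399 °C

T_out = -9.44 °C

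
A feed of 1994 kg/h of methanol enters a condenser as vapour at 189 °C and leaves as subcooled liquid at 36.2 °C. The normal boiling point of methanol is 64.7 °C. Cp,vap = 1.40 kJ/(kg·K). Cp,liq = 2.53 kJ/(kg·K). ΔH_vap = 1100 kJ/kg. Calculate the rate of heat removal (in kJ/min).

Q_c = 44700 kJ/min

vapour 189→64.7 °C: -174.02 kJ/kg
condensation at 64.7 °C: -1100 kJ/kg
liquid 64.7→36.2 °C: -72.105 kJ/kg
Δh = -174.02 + -1100 + -72.105 = -1346.1 kJ/kg
Q = ṁ·Δh = 1994 kg/h × -1346.1 kJ/kg = -2.6842e+06 kJ/h
|Q| = 745.6 kW = 44736 kJ/min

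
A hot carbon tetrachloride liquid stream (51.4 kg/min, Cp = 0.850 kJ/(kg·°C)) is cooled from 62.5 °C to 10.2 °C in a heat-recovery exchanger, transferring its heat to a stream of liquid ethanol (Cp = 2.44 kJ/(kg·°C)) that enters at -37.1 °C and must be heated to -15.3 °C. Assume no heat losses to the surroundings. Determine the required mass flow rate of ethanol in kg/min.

ṁ_c = 43.0 kg/min

Heat released by hot stream: Q = 51.4 × 0.850 × (62.5 − 10.2) = 2285 kJ/min
Energy balance on cold side (adiabatic exchanger): Q = ṁ_c·Cp_c·(T_c,out − T_c,in)
ṁ_c = 2285 / [2.44 × (-15.3 − -37.1)] = 42.957 kg/min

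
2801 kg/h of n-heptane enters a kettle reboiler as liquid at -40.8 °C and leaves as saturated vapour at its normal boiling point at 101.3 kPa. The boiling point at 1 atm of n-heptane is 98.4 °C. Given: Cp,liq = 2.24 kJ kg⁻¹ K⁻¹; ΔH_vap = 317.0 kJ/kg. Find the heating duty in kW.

Q = 489 kW

liquid -40.8→98.4 °C: 311.81 kJ/kg
vaporisation at 98.4 °C: 317 kJ/kg
Δh = 311.81 + 317 = 628.81 kJ/kg
Q = ṁ·Δh = 2801 kg/h × 628.81 kJ/kg = 1.7613e+06 kJ/h
|Q| = 489.25 kW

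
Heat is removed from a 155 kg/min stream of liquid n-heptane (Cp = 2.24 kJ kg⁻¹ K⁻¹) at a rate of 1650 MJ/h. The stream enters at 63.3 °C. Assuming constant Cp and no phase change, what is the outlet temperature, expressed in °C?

Q = 1650 MJ/h = 27500 kJ/min
ΔT = Q/(ṁ·Cp) = 27500/(155×2.24) = 79.205 K
T_out = 63.3 − 79.205 = -15.905 °C

T_out = -15.9 °C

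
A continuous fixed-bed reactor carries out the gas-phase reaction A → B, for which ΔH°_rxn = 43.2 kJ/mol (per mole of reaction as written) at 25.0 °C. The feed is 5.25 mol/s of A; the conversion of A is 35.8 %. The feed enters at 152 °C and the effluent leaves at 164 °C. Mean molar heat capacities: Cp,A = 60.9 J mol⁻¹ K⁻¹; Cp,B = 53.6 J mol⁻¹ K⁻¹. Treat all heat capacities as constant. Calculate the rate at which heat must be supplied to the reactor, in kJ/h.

Extent of reaction ξ = 0.358 × 5.25 = 1.8795 mol/s
Reaction term: ξ·ΔH°_rxn = 1.8795 × 43.2 = 81.194 kJ/s
Sensible, feed 152→25 °C: -40.605 kJ/s
Outlet flows (mol/s): A 3.3705, B 1.8795
Sensible, products 25→164 °C: 42.535 kJ/s
Q = ΔH = 83.124 kJ/s = 83.124 kW
Heat supplied = 299250 kJ/h

Q_in = 299000 kJ/h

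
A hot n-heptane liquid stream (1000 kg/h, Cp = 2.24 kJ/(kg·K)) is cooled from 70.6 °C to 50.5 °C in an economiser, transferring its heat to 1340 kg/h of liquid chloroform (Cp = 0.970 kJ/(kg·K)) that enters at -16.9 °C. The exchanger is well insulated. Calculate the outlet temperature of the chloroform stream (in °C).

T_c,out = 17.7 °C

Heat released by hot stream: Q = 1000 × 2.24 × (70.6 − 50.5) = 45024 kJ/h
Energy balance on cold side (adiabatic exchanger): Q = ṁ_c·Cp_c·(T_c,out − T_c,in)
T_c,out = -16.9 + 45024/(1340 × 0.970) = 17.739 °C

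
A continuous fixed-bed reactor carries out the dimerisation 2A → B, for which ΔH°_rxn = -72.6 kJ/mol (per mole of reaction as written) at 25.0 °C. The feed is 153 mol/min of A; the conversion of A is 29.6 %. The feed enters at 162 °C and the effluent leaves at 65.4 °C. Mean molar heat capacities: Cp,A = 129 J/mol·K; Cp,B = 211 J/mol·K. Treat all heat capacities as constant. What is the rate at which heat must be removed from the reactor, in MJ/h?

Extent of reaction ξ = 0.296 × 153 / 2 = 22.644 mol/min
Reaction term: ξ·ΔH°_rxn = 22.644 × -72.6 = -1644 kJ/min
Sensible, feed 162→25 °C: -2704 kJ/min
Outlet flows (mol/min): A 107.71, B 22.644
Sensible, products 25→65.4 °C: 754.38 kJ/min
Q = ΔH = -3593.5 kJ/min = -59.892 kW
Heat removed = 215.61 MJ/h

Q_out = 216 MJ/h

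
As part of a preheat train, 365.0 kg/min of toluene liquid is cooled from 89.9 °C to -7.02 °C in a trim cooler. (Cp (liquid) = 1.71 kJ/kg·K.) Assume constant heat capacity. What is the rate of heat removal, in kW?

Q_c = 1010 kW

Q = ṁ·Cp·ΔT = 365.0 × 1.71 × (-7.02 − 89.9) = -60493 kJ/min
Converting: 60493 / 60 s = 1008.2 kW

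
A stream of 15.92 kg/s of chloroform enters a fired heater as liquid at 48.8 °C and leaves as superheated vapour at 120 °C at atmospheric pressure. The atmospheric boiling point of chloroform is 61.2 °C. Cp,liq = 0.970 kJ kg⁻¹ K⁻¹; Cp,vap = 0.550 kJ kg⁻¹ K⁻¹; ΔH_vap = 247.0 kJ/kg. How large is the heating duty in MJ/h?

Q = 16700 MJ/h

liquid 48.8→61.2 °C: 12.028 kJ/kg
vaporisation at 61.2 °C: 247 kJ/kg
vapour 61.2→120 °C: 32.34 kJ/kg
Δh = 12.028 + 247 + 32.34 = 291.37 kJ/kg
Q = ṁ·Δh = 15.92 kg/s × 291.37 kJ/kg = 4638.6 kJ/s
|Q| = 4638.6 kW = 16699 MJ/h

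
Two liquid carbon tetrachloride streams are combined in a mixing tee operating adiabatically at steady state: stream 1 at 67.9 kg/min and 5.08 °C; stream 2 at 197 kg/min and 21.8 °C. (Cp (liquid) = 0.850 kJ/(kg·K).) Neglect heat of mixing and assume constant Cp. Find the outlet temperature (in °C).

T_out = 17.5 °C

No heat crosses the boundary, so H_out = H_in.
T_out = Σ ṁᵢCp,ᵢTᵢ / Σ ṁᵢCp,ᵢ
      = 3943.6 / 225.16 = 17.514 °C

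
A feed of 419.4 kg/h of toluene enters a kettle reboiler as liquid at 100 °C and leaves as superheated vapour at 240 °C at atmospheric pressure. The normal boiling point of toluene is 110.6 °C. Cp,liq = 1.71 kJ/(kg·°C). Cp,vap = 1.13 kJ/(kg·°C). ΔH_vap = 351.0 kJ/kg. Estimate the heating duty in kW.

liquid 100→110.6 °C: 18.126 kJ/kg
vaporisation at 110.6 °C: 351 kJ/kg
vapour 110.6→240 °C: 146.22 kJ/kg
Δh = 18.126 + 351 + 146.22 = 515.35 kJ/kg
Q = ṁ·Δh = 419.4 kg/h × 515.35 kJ/kg = 216140 kJ/h
|Q| = 60.038 kW

Q = 60.0 kW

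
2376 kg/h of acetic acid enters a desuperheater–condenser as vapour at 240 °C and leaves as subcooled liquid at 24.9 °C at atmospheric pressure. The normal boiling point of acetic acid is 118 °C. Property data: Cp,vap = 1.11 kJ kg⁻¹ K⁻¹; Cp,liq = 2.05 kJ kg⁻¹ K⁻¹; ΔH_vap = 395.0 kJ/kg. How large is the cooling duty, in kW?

Q_c = 476 kW

vapour 240→118 °C: -135.42 kJ/kg
condensation at 118 °C: -395 kJ/kg
liquid 118→24.9 °C: -190.85 kJ/kg
Δh = -135.42 + -395 + -190.85 = -721.27 kJ/kg
Q = ṁ·Δh = 2376 kg/h × -721.27 kJ/kg = -1.7137e+06 kJ/h
|Q| = 476.04 kW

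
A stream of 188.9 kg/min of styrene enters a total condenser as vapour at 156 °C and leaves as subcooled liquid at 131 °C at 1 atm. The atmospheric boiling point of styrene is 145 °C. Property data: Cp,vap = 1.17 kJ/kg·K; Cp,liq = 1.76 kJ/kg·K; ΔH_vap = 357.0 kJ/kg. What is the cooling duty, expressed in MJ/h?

vapour 156→145 °C: -12.87 kJ/kg
condensation at 145 °C: -357 kJ/kg
liquid 145→131 °C: -24.64 kJ/kg
Δh = -12.87 + -357 + -24.64 = -394.51 kJ/kg
Q = ṁ·Δh = 188.9 kg/min × -394.51 kJ/kg = -74523 kJ/min
|Q| = 1242 kW = 4471.4 MJ/h

Q_c = 4470 MJ/h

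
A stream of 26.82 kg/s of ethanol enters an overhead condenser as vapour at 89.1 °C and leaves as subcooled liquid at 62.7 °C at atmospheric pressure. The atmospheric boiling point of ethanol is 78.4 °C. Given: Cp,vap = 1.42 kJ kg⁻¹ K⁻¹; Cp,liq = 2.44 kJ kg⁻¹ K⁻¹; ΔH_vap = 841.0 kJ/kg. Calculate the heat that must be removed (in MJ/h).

vapour 89.1→78.4 °C: -15.194 kJ/kg
condensation at 78.4 °C: -841 kJ/kg
liquid 78.4→62.7 °C: -38.308 kJ/kg
Δh = -15.194 + -841 + -38.308 = -894.5 kJ/kg
Q = ṁ·Δh = 26.82 kg/s × -894.5 kJ/kg = -23991 kJ/s
|Q| = 23991 kW = 86366 MJ/h

Q_c = 86400 MJ/h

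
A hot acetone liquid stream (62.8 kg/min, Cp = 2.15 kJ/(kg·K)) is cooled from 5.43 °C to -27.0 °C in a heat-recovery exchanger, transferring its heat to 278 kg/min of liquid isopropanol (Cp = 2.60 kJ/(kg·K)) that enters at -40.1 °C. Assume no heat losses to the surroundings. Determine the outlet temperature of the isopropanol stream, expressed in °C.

T_c,out = -34.0 °C

Heat released by hot stream: Q = 62.8 × 2.15 × (5.43 − -27.0) = 4378.7 kJ/min
Energy balance on cold side (adiabatic exchanger): Q = ṁ_c·Cp_c·(T_c,out − T_c,in)
T_c,out = -40.1 + 4378.7/(278 × 2.60) = -34.042 °C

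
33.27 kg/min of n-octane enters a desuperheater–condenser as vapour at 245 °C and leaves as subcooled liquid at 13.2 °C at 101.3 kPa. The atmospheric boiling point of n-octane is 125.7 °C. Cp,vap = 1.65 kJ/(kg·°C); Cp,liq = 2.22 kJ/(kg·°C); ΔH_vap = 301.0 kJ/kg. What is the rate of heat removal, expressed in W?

Q_c = 415000 W

vapour 245→125.7 °C: -196.84 kJ/kg
condensation at 125.7 °C: -301 kJ/kg
liquid 125.7→13.2 °C: -249.75 kJ/kg
Δh = -196.84 + -301 + -249.75 = -747.6 kJ/kg
Q = ṁ·Δh = 33.27 kg/min × -747.6 kJ/kg = -24872 kJ/min
|Q| = 414.54 kW = 414540 W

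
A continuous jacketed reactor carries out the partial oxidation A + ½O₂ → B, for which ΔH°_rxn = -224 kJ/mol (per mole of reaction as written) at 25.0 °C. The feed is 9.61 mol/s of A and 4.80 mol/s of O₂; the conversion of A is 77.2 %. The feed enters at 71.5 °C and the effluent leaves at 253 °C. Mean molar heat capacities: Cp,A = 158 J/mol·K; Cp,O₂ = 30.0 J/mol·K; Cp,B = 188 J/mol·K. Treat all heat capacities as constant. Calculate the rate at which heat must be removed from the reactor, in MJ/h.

Q_out = 4810 MJ/h

Extent of reaction ξ = 0.772 × 9.61 = 7.4189 mol/s
Reaction term: ξ·ΔH°_rxn = 7.4189 × -224 = -1661.8 kJ/s
Sensible, feed 71.5→25 °C: -77.301 kJ/s
Outlet flows (mol/s): A 2.1911, O₂ 1.0905, B 7.4189
Sensible, products 25→253 °C: 404.4 kJ/s
Q = ΔH = -1334.7 kJ/s = -1334.7 kW
Heat removed = 4805.1 MJ/h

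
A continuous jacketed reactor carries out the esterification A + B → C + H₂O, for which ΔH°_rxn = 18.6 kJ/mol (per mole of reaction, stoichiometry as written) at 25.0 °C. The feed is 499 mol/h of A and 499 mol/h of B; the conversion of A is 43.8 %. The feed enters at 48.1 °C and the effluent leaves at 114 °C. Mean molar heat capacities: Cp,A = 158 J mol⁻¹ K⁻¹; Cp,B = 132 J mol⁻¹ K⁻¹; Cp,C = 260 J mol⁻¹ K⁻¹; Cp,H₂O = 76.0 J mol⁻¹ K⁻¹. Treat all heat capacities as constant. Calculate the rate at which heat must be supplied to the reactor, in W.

Extent of reaction ξ = 0.438 × 499 = 218.56 mol/h
Reaction term: ξ·ΔH°_rxn = 218.56 × 18.6 = 4065.3 kJ/h
Sensible, feed 48.1→25 °C: -3342.8 kJ/h
Outlet flows (mol/h): A 280.44, B 280.44, C 218.56, H₂O 218.56
Sensible, products 25→114 °C: 13774 kJ/h
Q = ΔH = 14496 kJ/h = 4.0268 kW
Heat supplied = 4026.8 W

Q_in = 4030 W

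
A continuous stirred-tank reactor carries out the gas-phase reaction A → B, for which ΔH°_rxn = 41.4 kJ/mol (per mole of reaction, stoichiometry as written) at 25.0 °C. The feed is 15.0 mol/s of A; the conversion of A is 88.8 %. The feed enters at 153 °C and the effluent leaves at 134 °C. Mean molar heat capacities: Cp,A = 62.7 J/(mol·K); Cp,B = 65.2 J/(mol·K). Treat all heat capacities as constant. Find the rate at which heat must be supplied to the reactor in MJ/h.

Q_in = 1930 MJ/h

Extent of reaction ξ = 0.888 × 15.0 = 13.32 mol/s
Reaction term: ξ·ΔH°_rxn = 13.32 × 41.4 = 551.45 kJ/s
Sensible, feed 153→25 °C: -120.38 kJ/s
Outlet flows (mol/s): A 1.68, B 13.32
Sensible, products 25→134 °C: 106.14 kJ/s
Q = ΔH = 537.21 kJ/s = 537.21 kW
Heat supplied = 1933.9 MJ/h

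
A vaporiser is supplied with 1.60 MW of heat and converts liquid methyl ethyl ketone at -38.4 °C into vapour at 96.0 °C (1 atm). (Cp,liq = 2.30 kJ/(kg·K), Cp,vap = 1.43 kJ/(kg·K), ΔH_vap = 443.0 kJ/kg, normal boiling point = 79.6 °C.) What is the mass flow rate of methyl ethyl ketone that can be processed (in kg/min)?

Δh = 2.30×(79.6−-38.4) + 443.0 + 1.43×(96.0−79.6) = 737.85 kJ/kg
Q = 1.60 MW = 1600 kJ/s = 96000 kJ/min
ṁ = Q/Δh = 96000 / 737.85 = 130.11 kg/min

ṁ = 130 kg/min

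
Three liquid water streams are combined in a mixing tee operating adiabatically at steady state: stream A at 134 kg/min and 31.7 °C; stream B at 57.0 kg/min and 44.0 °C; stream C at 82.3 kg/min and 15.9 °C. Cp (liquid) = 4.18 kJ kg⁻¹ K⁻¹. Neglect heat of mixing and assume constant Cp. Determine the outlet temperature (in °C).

T_out = 29.5 °C

No heat crosses the boundary, so H_out = H_in.
T_out = Σ ṁᵢCp,ᵢTᵢ / Σ ṁᵢCp,ᵢ
      = 33709 / 1142.4 = 29.507 °C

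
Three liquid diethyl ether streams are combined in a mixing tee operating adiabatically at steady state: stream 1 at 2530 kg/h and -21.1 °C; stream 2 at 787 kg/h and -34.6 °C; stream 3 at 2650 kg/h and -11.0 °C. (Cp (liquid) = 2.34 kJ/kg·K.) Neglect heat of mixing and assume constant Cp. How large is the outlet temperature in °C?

Adiabatic, steady state ⇒ Σ ṁᵢCp,ᵢ(T_out − Tᵢ) = 0
T_out = Σ ṁᵢCp,ᵢTᵢ / Σ ṁᵢCp,ᵢ
      = -256850 / 13963 = -18.395 °C

T_out = -18.4 °C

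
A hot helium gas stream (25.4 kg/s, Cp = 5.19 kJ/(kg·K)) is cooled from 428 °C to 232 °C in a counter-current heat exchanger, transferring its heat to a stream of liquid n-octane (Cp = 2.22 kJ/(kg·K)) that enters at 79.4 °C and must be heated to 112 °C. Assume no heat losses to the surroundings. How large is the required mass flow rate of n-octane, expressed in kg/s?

Heat released by hot stream: Q = 25.4 × 5.19 × (428 − 232) = 25838 kJ/s
Energy balance on cold side (adiabatic exchanger): Q = ṁ_c·Cp_c·(T_c,out − T_c,in)
ṁ_c = 25838 / [2.22 × (112 − 79.4)] = 357.02 kg/s

ṁ_c = 357 kg/s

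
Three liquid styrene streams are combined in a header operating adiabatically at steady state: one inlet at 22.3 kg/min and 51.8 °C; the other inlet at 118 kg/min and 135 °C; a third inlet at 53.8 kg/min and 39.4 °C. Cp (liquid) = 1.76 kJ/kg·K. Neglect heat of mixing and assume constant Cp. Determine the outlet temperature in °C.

Energy balance with Q = 0: Σ ṁᵢCp,ᵢ(T_out − Tᵢ) = 0
Σ ṁᵢCp,ᵢTᵢ = 22.3×1.76×51.8 + 118×1.76×135 + 53.8×1.76×39.4 = 33801
Σ ṁᵢCp,ᵢ = 22.3×1.76 + 118×1.76 + 53.8×1.76 = 341.62
T_out = 33801 / 341.62 = 98.943 °C

T_out = 98.9 °C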